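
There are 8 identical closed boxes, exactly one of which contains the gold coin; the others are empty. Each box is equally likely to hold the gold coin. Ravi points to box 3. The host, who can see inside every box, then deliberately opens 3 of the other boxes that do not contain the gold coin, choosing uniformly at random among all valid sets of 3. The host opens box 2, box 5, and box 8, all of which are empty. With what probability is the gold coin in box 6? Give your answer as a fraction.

7/32

Consider each possible location of the gold coin in turn.
If it is in any of boxes 1, 4, 6, and 7 (prior 1/8 each): the host has 20 equally likely choices, so probability 1/20; weight (1/8)·(1/20) = 1/160 each.
If it is in any of boxes 2, 5, and 8 (prior 1/8 each): that box was opened and seen not to hold the prize — ruled out; weight (1/8)·0 = 0 each.
If it is in box 3 (prior 1/8): the host has 35 equally likely choices, so probability 1/35; weight (1/8)·(1/35) = 1/280.
The weights sum to 1/35.
So P(the gold coin in box 6 | the host opened box 2, box 5, and box 8) = (1/160) / (1/35) = 7/32.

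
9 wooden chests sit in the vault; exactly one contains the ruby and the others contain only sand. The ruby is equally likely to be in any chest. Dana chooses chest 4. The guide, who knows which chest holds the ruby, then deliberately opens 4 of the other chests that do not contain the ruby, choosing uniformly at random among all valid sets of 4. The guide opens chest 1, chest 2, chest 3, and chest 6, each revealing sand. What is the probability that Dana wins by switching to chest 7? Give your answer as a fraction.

Condition on the true location of the ruby.
If it is in any of chests 1, 2, 3, and 6 (prior 1/9 each): that chest was opened and seen not to hold the prize — ruled out; weight (1/9)·0 = 0 each.
If it is in chest 4 (prior 1/9): the guide has 70 equally likely choices, so probability 1/70; weight (1/9)·(1/70) = 1/630.
If it is in any of chests 5, 7, 8, and 9 (prior 1/9 each): the guide has 35 equally likely choices, so probability 1/35; weight (1/9)·(1/35) = 1/315 each.
The weights sum to 1/70.
So P(the ruby in chest 7 | the guide opened chest 1, chest 2, chest 3, and chest 6) = (1/315) / (1/70) = 2/9.

2/9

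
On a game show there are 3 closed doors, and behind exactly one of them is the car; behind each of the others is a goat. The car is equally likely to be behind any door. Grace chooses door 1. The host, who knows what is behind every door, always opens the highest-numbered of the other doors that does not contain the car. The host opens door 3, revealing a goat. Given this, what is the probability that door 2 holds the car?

Condition on the true location of the car.
If it is behind either of doors 1 and 2 (prior 1/3 each): door 3 is the highest-numbered option available, probability 1; weight (1/3)·1 = 1/3 each.
If it is behind door 3 (prior 1/3): the host opened door 3, so this case is ruled out; weight (1/3)·0 = 0.
The weights sum to 2/3.
So P(the car behind door 2 | the host opened door 3) = (1/3) / (2/3) = 1/2.

1/2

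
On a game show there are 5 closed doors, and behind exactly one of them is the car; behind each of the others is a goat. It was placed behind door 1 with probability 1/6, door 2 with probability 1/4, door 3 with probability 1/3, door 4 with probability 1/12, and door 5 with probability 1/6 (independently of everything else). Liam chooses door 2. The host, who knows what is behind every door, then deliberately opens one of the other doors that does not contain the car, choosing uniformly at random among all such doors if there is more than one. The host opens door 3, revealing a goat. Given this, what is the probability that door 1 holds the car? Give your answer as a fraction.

8/29

Apply Bayes' rule, conditioning on where the car actually is.
If it is behind either of doors 1 and 5 (prior 1/6 each): the host has 3 equally likely choices, so probability 1/3; weight (1/6)·(1/3) = 1/18 each.
If it is behind door 2 (prior 1/4): the host has 4 equally likely choices, so probability 1/4; weight (1/4)·(1/4) = 1/16.
If it is behind door 3 (prior 1/3): the host opened door 3, so this case is ruled out; weight (1/3)·0 = 0.
If it is behind door 4 (prior 1/12): the host has 3 equally likely choices, so probability 1/3; weight (1/12)·(1/3) = 1/36.
The weights sum to 29/144.
So P(the car behind door 1 | the host opened door 3) = (1/18) / (29/144) = 8/29.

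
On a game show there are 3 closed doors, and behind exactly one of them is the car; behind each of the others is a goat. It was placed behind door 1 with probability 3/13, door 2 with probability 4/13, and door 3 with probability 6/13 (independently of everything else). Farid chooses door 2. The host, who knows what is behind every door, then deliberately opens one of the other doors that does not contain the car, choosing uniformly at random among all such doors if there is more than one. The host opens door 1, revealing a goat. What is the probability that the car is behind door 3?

Consider each possible location of the car in turn.
If it is behind door 1 (prior 3/13): the host opened door 1, so this case is ruled out; weight (3/13)·0 = 0.
If it is behind door 2 (prior 4/13): the host has 2 equally likely choices, so probability 1/2; weight (4/13)·(1/2) = 2/13.
If it is behind door 3 (prior 6/13): the host has no choice, probability 1; weight (6/13)·1 = 6/13.
The weights sum to 8/13.
So P(the car behind door 3 | the host opened door 1) = (6/13) / (8/13) = 3/4.

3/4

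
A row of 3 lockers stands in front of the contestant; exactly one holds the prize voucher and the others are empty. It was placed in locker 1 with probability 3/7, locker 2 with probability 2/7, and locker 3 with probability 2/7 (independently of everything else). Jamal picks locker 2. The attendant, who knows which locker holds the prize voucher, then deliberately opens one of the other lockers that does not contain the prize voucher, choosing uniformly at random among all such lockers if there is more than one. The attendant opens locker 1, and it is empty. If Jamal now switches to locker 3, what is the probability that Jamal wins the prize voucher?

2/3

Apply Bayes' rule, conditioning on where the prize voucher actually is.
If it is in locker 1 (prior 3/7): the attendant opened locker 1, so this case is ruled out; weight (3/7)·0 = 0.
If it is in locker 2 (prior 2/7): the attendant has 2 equally likely choices, so probability 1/2; weight (2/7)·(1/2) = 1/7.
If it is in locker 3 (prior 2/7): the attendant has no choice, probability 1; weight (2/7)·1 = 2/7.
The weights sum to 3/7.
So P(the prize voucher in locker 3 | the attendant opened locker 1) = (2/7) / (3/7) = 2/3.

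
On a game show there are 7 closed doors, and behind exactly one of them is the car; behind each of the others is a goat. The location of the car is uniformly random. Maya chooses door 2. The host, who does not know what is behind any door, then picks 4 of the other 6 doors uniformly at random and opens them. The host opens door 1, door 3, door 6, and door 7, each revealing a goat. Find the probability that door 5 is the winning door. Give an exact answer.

1/3

Because the host chose which doors to open without knowing where the car is, the choice is independent of the prize location. Learning that none of the 4 opened doors holds the car simply rules out those 4 locations and leaves the remaining 3 doors still equally likely by symmetry.
So P(the car behind door 5) = 1/3.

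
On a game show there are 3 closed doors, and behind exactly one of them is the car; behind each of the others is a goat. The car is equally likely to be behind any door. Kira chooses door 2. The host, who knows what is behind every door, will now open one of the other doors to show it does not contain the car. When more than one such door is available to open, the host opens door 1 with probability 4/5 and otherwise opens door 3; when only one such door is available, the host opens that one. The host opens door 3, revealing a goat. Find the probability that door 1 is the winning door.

Condition on the true location of the car.
If it is behind door 1 (prior 1/3): only door 3 is available, probability 1; weight (1/3)·1 = 1/3.
If it is behind door 2 (prior 1/3): door 1 is available but not opened, probability 1/5; weight (1/3)·(1/5) = 1/15.
If it is behind door 3 (prior 1/3): the host opened door 3, so this case is ruled out; weight (1/3)·0 = 0.
The weights sum to 2/5.
So P(the car behind door 1 | the host opened door 3) = (1/3) / (2/5) = 5/6.

5/6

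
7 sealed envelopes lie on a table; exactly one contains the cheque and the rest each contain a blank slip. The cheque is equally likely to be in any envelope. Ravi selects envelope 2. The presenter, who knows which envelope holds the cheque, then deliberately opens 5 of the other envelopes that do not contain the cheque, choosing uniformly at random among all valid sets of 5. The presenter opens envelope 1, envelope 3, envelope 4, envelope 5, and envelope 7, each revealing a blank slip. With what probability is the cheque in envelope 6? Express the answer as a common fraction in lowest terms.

Apply Bayes' rule, conditioning on where the cheque actually is.
If it is in any of envelopes 1, 3, 4, 5, and 7 (prior 1/7 each): that envelope was opened and seen not to hold the prize — ruled out; weight (1/7)·0 = 0 each.
If it is in envelope 2 (prior 1/7): the presenter has 6 equally likely choices, so probability 1/6; weight (1/7)·(1/6) = 1/42.
If it is in envelope 6 (prior 1/7): the presenter has no choice, probability 1; weight (1/7)·1 = 1/7.
The weights sum to 1/6.
So P(the cheque in envelope 6 | the presenter opened envelope 1, envelope 3, envelope 4, envelope 5, and envelope 7) = (1/7) / (1/6) = 6/7.

6/7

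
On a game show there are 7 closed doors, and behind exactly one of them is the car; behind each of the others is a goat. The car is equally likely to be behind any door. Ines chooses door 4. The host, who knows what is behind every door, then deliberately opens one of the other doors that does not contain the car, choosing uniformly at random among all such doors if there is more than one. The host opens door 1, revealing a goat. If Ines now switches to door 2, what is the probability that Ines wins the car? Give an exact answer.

6/35

Apply Bayes' rule, conditioning on where the car actually is.
If it is behind door 1 (prior 1/7): the host opened door 1, so this case is ruled out; weight (1/7)·0 = 0.
If it is behind any of doors 2, 3, 5, 6, and 7 (prior 1/7 each): the host has 5 equally likely choices, so probability 1/5; weight (1/7)·(1/5) = 1/35 each.
If it is behind door 4 (prior 1/7): the host has 6 equally likely choices, so probability 1/6; weight (1/7)·(1/6) = 1/42.
The weights sum to 1/6.
So P(the car behind door 2 | the host opened door 1) = (1/35) / (1/6) = 6/35.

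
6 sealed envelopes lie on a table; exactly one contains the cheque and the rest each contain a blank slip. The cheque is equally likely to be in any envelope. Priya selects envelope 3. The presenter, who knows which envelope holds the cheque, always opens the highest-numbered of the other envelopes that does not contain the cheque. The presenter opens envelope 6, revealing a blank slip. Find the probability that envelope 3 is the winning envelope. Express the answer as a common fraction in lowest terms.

Apply Bayes' rule, conditioning on where the cheque actually is.
If it is in any of envelopes 1, 2, 3, 4, and 5 (prior 1/6 each): envelope 6 is the highest-numbered option available, probability 1; weight (1/6)·1 = 1/6 each.
If it is in envelope 6 (prior 1/6): the presenter opened envelope 6, so this case is ruled out; weight (1/6)·0 = 0.
The weights sum to 5/6.
So P(the cheque in envelope 3 | the presenter opened envelope 6) = (1/6) / (5/6) = 1/5.

1/5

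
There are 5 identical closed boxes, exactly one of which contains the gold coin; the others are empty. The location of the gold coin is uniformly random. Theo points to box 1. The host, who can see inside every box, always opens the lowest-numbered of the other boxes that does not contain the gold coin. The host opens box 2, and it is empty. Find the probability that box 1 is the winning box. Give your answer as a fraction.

Apply Bayes' rule, conditioning on where the gold coin actually is.
If it is in any of boxes 1, 3, 4, and 5 (prior 1/5 each): box 2 is the lowest-numbered option available, probability 1; weight (1/5)·1 = 1/5 each.
If it is in box 2 (prior 1/5): the host opened box 2, so this case is ruled out; weight (1/5)·0 = 0.
The weights sum to 4/5.
So P(the gold coin in box 1 | the host opened box 2) = (1/5) / (4/5) = 1/4.

1/4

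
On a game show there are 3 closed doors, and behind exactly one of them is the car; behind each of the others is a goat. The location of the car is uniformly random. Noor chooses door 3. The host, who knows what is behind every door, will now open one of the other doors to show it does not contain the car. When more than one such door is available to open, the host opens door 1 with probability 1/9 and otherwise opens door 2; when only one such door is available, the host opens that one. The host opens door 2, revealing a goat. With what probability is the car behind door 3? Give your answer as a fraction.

8/17

Consider each possible location of the car in turn.
If it is behind door 1 (prior 1/3): only door 2 is available, probability 1; weight (1/3)·1 = 1/3.
If it is behind door 2 (prior 1/3): the host opened door 2, so this case is ruled out; weight (1/3)·0 = 0.
If it is behind door 3 (prior 1/3): door 1 is available but not opened, probability 8/9; weight (1/3)·(8/9) = 8/27.
The weights sum to 17/27.
So P(the car behind door 3 | the host opened door 2) = (8/27) / (17/27) = 8/17.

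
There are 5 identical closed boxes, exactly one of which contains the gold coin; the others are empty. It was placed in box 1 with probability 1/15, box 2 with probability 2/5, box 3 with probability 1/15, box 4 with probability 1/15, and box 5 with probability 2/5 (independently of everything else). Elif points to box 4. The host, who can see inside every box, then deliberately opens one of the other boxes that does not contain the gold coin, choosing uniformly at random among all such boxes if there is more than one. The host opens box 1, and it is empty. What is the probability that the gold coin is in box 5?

24/55

Condition on the true location of the gold coin.
If it is in box 1 (prior 1/15): the host opened box 1, so this case is ruled out; weight (1/15)·0 = 0.
If it is in either of boxes 2 and 5 (prior 2/5 each): the host has 3 equally likely choices, so probability 1/3; weight (2/5)·(1/3) = 2/15 each.
If it is in box 3 (prior 1/15): the host has 3 equally likely choices, so probability 1/3; weight (1/15)·(1/3) = 1/45.
If it is in box 4 (prior 1/15): the host has 4 equally likely choices, so probability 1/4; weight (1/15)·(1/4) = 1/60.
The weights sum to 11/36.
So P(the gold coin in box 5 | the host opened box 1) = (2/15) / (11/36) = 24/55.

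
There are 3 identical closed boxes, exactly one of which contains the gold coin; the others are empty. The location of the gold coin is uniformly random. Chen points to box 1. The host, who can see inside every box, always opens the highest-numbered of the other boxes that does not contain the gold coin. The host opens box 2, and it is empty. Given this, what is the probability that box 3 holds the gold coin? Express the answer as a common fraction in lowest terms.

1

Apply Bayes' rule, conditioning on where the gold coin actually is.
If it is in box 1 (prior 1/3): the host would have opened box 3 instead, probability 0; weight (1/3)·0 = 0.
If it is in box 2 (prior 1/3): the host opened box 2, so this case is ruled out; weight (1/3)·0 = 0.
If it is in box 3 (prior 1/3): box 2 is the highest-numbered option available, probability 1; weight (1/3)·1 = 1/3.
The weights sum to 1/3.
So P(the gold coin in box 3 | the host opened box 2) = (1/3) / (1/3) = 1.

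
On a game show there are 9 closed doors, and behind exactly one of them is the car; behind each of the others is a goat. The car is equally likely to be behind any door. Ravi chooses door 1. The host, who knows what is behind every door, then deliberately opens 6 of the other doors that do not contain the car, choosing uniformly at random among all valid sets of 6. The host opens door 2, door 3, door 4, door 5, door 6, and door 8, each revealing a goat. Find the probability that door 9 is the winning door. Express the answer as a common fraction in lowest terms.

4/9

Consider each possible location of the car in turn.
If it is behind door 1 (prior 1/9): the host has 28 equally likely choices, so probability 1/28; weight (1/9)·(1/28) = 1/252.
If it is behind any of doors 2, 3, 4, 5, 6, and 8 (prior 1/9 each): that door was opened and seen not to hold the prize — ruled out; weight (1/9)·0 = 0 each.
If it is behind either of doors 7 and 9 (prior 1/9 each): the host has 7 equally likely choices, so probability 1/7; weight (1/9)·(1/7) = 1/63 each.
The weights sum to 1/28.
So P(the car behind door 9 | the host opened door 2, door 3, door 4, door 5, door 6, and door 8) = (1/63) / (1/28) = 4/9.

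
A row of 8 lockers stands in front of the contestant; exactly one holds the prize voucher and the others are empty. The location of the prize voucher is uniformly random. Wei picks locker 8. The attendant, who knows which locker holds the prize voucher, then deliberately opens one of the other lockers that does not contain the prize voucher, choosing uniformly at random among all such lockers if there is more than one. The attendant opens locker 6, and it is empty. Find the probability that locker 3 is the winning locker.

Apply Bayes' rule, conditioning on where the prize voucher actually is.
If it is in any of lockers 1, 2, 3, 4, 5, and 7 (prior 1/8 each): the attendant has 6 equally likely choices, so probability 1/6; weight (1/8)·(1/6) = 1/48 each.
If it is in locker 6 (prior 1/8): the attendant opened locker 6, so this case is ruled out; weight (1/8)·0 = 0.
If it is in locker 8 (prior 1/8): the attendant has 7 equally likely choices, so probability 1/7; weight (1/8)·(1/7) = 1/56.
The weights sum to 1/7.
So P(the prize voucher in locker 3 | the attendant opened locker 6) = (1/48) / (1/7) = 7/48.

7/48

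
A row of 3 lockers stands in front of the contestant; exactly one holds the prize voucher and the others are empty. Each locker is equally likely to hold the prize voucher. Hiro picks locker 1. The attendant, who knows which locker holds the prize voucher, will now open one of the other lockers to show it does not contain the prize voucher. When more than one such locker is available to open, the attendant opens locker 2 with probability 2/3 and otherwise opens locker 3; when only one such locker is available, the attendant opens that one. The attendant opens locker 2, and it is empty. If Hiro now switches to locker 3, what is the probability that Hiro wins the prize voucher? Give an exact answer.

Condition on the true location of the prize voucher.
If it is in locker 1 (prior 1/3): locker 2 is available, opened with probability 2/3; weight (1/3)·(2/3) = 2/9.
If it is in locker 2 (prior 1/3): the attendant opened locker 2, so this case is ruled out; weight (1/3)·0 = 0.
If it is in locker 3 (prior 1/3): only locker 2 is available, probability 1; weight (1/3)·1 = 1/3.
The weights sum to 5/9.
So P(the prize voucher in locker 3 | the attendant opened locker 2) = (1/3) / (5/9) = 3/5.

3/5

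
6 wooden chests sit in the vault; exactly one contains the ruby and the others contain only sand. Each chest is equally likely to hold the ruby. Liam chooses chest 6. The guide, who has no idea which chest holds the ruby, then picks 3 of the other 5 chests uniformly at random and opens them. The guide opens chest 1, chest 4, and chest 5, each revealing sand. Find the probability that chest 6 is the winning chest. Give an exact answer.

1/3

Condition on the true location of the ruby.
If it is in any of chests 1, 4, and 5 (prior 1/6 each): that chest was opened and seen not to hold the prize — ruled out; weight (1/6)·0 = 0 each.
If it is in any of chests 2, 3, and 6 (prior 1/6 each): the guide picks exactly this set with probability 1/10 regardless, and none is the prize; weight (1/6)·(1/10) = 1/60 each.
The weights sum to 1/20.
So P(the ruby in chest 6 | the guide opened chest 1, chest 4, and chest 5) = (1/60) / (1/20) = 1/3.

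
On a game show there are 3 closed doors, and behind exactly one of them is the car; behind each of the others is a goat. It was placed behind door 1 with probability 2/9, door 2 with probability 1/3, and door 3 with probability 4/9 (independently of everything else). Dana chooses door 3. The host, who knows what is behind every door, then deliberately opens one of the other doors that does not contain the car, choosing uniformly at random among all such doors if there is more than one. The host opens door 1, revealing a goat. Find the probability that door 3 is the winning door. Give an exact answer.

Consider each possible location of the car in turn.
If it is behind door 1 (prior 2/9): the host opened door 1, so this case is ruled out; weight (2/9)·0 = 0.
If it is behind door 2 (prior 1/3): the host has no choice, probability 1; weight (1/3)·1 = 1/3.
If it is behind door 3 (prior 4/9): the host has 2 equally likely choices, so probability 1/2; weight (4/9)·(1/2) = 2/9.
The weights sum to 5/9.
So P(the car behind door 3 | the host opened door 1) = (2/9) / (5/9) = 2/5.

2/5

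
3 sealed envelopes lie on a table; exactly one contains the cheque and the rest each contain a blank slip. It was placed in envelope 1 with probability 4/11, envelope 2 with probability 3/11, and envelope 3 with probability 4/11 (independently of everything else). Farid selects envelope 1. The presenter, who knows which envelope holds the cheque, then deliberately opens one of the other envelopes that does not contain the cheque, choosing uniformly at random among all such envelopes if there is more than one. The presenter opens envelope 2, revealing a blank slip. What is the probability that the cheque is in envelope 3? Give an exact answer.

Condition on the true location of the cheque.
If it is in envelope 1 (prior 4/11): the presenter has 2 equally likely choices, so probability 1/2; weight (4/11)·(1/2) = 2/11.
If it is in envelope 2 (prior 3/11): the presenter opened envelope 2, so this case is ruled out; weight (3/11)·0 = 0.
If it is in envelope 3 (prior 4/11): the presenter has no choice, probability 1; weight (4/11)·1 = 4/11.
The weights sum to 6/11.
So P(the cheque in envelope 3 | the presenter opened envelope 2) = (4/11) / (6/11) = 2/3.

2/3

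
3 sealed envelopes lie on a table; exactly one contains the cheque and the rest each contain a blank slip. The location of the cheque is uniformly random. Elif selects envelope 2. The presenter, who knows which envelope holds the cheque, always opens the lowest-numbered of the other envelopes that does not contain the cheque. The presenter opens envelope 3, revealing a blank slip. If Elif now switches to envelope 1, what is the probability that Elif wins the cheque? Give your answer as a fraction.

1

Consider each possible location of the cheque in turn.
If it is in envelope 1 (prior 1/3): envelope 3 is the lowest-numbered option available, probability 1; weight (1/3)·1 = 1/3.
If it is in envelope 2 (prior 1/3): the presenter would have opened envelope 1 instead, probability 0; weight (1/3)·0 = 0.
If it is in envelope 3 (prior 1/3): the presenter opened envelope 3, so this case is ruled out; weight (1/3)·0 = 0.
The weights sum to 1/3.
So P(the cheque in envelope 1 | the presenter opened envelope 3) = (1/3) / (1/3) = 1.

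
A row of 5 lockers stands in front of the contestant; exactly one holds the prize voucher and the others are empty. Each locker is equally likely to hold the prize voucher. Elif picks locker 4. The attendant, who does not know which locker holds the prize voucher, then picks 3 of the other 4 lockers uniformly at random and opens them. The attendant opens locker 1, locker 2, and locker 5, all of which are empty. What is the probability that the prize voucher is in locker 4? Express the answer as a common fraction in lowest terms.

1/2

Consider each possible location of the prize voucher in turn.
If it is in any of lockers 1, 2, and 5 (prior 1/5 each): that locker was opened and seen not to hold the prize — ruled out; weight (1/5)·0 = 0 each.
If it is in either of lockers 3 and 4 (prior 1/5 each): the attendant picks exactly this set with probability 1/4 regardless, and none is the prize; weight (1/5)·(1/4) = 1/20 each.
The weights sum to 1/10.
So P(the prize voucher in locker 4 | the attendant opened locker 1, locker 2, and locker 5) = (1/20) / (1/10) = 1/2.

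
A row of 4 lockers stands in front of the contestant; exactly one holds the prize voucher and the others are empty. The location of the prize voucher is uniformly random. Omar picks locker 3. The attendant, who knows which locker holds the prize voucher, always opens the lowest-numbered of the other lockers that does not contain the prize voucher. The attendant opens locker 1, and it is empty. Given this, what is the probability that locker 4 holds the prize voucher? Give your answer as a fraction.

Consider each possible location of the prize voucher in turn.
If it is in locker 1 (prior 1/4): the attendant opened locker 1, so this case is ruled out; weight (1/4)·0 = 0.
If it is in any of lockers 2, 3, and 4 (prior 1/4 each): locker 1 is the lowest-numbered option available, probability 1; weight (1/4)·1 = 1/4 each.
The weights sum to 3/4.
So P(the prize voucher in locker 4 | the attendant opened locker 1) = (1/4) / (3/4) = 1/3.

1/3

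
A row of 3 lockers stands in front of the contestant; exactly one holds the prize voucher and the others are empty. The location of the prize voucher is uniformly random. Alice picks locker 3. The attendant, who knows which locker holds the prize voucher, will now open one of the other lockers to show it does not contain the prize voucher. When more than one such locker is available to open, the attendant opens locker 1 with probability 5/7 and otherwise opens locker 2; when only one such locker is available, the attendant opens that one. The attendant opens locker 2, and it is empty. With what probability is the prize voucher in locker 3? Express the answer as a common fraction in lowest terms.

Apply Bayes' rule, conditioning on where the prize voucher actually is.
If it is in locker 1 (prior 1/3): only locker 2 is available, probability 1; weight (1/3)·1 = 1/3.
If it is in locker 2 (prior 1/3): the attendant opened locker 2, so this case is ruled out; weight (1/3)·0 = 0.
If it is in locker 3 (prior 1/3): locker 1 is available but not opened, probability 2/7; weight (1/3)·(2/7) = 2/21.
The weights sum to 3/7.
So P(the prize voucher in locker 3 | the attendant opened locker 2) = (2/21) / (3/7) = 2/9.

2/9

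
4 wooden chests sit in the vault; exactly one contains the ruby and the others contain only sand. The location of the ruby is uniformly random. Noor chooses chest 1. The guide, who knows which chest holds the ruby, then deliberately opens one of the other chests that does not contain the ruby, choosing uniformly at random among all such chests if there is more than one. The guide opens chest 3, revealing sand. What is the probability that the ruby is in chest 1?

Apply Bayes' rule, conditioning on where the ruby actually is.
If it is in chest 1 (prior 1/4): the guide has 3 equally likely choices, so probability 1/3; weight (1/4)·(1/3) = 1/12.
If it is in either of chests 2 and 4 (prior 1/4 each): the guide has 2 equally likely choices, so probability 1/2; weight (1/4)·(1/2) = 1/8 each.
If it is in chest 3 (prior 1/4): the guide opened chest 3, so this case is ruled out; weight (1/4)·0 = 0.
The weights sum to 1/3.
So P(the ruby in chest 1 | the guide opened chest 3) = (1/12) / (1/3) = 1/4.

1/4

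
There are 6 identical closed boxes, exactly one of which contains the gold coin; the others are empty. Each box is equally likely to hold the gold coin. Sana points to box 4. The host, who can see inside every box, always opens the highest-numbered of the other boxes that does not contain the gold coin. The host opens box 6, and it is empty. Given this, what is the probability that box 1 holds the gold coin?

1/5

Consider each possible location of the gold coin in turn.
If it is in any of boxes 1, 2, 3, 4, and 5 (prior 1/6 each): box 6 is the highest-numbered option available, probability 1; weight (1/6)·1 = 1/6 each.
If it is in box 6 (prior 1/6): the host opened box 6, so this case is ruled out; weight (1/6)·0 = 0.
The weights sum to 5/6.
So P(the gold coin in box 1 | the host opened box 6) = (1/6) / (5/6) = 1/5.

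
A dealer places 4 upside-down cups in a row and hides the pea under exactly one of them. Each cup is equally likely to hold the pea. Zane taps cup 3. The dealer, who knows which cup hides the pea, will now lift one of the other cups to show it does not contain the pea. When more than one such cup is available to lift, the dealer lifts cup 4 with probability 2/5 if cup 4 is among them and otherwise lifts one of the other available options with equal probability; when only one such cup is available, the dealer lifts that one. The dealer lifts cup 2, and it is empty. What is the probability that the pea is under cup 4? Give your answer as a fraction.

Apply Bayes' rule, conditioning on where the pea actually is.
If it is under cup 1 (prior 1/4): cup 4 is available but not opened, probability 3/5; weight (1/4)·(3/5) = 3/20.
If it is under cup 2 (prior 1/4): the dealer opened cup 2, so this case is ruled out; weight (1/4)·0 = 0.
If it is under cup 3 (prior 1/4): cup 4 is available but not opened; cup 2 gets probability (1 − 2/5)/2 = 3/10; weight (1/4)·(3/10) = 3/40.
If it is under cup 4 (prior 1/4): cup 4 holds the prize so is unavailable; the dealer chooses uniformly among the 2 others, probability 1/2; weight (1/4)·(1/2) = 1/8.
The weights sum to 7/20.
So P(the pea under cup 4 | the dealer opened cup 2) = (1/8) / (7/20) = 5/14.

5/14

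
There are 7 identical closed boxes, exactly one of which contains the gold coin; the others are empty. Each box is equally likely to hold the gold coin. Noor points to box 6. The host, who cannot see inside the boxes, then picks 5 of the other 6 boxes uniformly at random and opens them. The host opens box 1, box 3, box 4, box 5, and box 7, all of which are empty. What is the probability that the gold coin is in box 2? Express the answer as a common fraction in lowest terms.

Because the host chose which boxes to open without knowing where the gold coin is, the choice is independent of the prize location. Learning that none of the 5 opened boxes holds the gold coin simply rules out those 5 locations and leaves the remaining 2 boxes still equally likely by symmetry.
So P(the gold coin in box 2) = 1/2.

1/2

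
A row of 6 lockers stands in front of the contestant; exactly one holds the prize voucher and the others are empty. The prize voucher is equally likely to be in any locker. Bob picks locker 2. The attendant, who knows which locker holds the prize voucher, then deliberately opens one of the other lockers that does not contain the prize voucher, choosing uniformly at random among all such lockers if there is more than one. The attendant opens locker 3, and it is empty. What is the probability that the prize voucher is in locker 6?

5/24

Condition on the true location of the prize voucher.
If it is in any of lockers 1, 4, 5, and 6 (prior 1/6 each): the attendant has 4 equally likely choices, so probability 1/4; weight (1/6)·(1/4) = 1/24 each.
If it is in locker 2 (prior 1/6): the attendant has 5 equally likely choices, so probability 1/5; weight (1/6)·(1/5) = 1/30.
If it is in locker 3 (prior 1/6): the attendant opened locker 3, so this case is ruled out; weight (1/6)·0 = 0.
The weights sum to 1/5.
So P(the prize voucher in locker 6 | the attendant opened locker 3) = (1/24) / (1/5) = 5/24.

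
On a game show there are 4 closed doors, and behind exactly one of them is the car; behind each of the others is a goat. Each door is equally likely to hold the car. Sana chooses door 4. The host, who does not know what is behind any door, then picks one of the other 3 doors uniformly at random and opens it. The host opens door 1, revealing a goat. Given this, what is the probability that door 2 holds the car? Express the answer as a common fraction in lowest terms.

1/3

Because the host chose which door to open without knowing where the car is, the choice is independent of the prize location. Learning that door 1 does not hold the car simply rules out that one location and leaves the remaining 3 doors still equally likely by symmetry.
So P(the car behind door 2) = 1/3.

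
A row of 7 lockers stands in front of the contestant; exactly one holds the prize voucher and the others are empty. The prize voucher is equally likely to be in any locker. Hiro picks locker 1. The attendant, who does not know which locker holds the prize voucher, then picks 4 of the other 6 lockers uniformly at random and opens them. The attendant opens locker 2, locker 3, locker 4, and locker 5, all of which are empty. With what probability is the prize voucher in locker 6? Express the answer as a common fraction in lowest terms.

1/3

Condition on the true location of the prize voucher.
If it is in any of lockers 1, 6, and 7 (prior 1/7 each): the attendant picks exactly this set with probability 1/15 regardless, and none is the prize; weight (1/7)·(1/15) = 1/105 each.
If it is in any of lockers 2, 3, 4, and 5 (prior 1/7 each): that locker was opened and seen not to hold the prize — ruled out; weight (1/7)·0 = 0 each.
The weights sum to 1/35.
So P(the prize voucher in locker 6 | the attendant opened locker 2, locker 3, locker 4, and locker 5) = (1/105) / (1/35) = 1/3.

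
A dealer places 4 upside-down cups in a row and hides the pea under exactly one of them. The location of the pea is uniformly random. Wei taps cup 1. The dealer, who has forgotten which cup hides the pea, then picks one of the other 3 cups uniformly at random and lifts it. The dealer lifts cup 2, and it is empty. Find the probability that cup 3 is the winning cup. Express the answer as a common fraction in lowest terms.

1/3

Because the dealer chose which cup to lift without knowing where the pea is, the choice is independent of the prize location. Learning that cup 2 does not hold the pea simply rules out that one location and leaves the remaining 3 cups still equally likely by symmetry.
So P(the pea under cup 3) = 1/3.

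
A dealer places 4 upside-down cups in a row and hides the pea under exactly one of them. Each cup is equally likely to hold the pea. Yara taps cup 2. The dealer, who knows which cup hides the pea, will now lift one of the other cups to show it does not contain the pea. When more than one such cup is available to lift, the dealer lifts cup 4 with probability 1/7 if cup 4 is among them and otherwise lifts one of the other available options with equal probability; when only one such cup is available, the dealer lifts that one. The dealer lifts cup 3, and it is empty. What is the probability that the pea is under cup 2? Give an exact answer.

Consider each possible location of the pea in turn.
If it is under cup 1 (prior 1/4): cup 4 is available but not opened, probability 6/7; weight (1/4)·(6/7) = 3/14.
If it is under cup 2 (prior 1/4): cup 4 is available but not opened; cup 3 gets probability (1 − 1/7)/2 = 3/7; weight (1/4)·(3/7) = 3/28.
If it is under cup 3 (prior 1/4): the dealer opened cup 3, so this case is ruled out; weight (1/4)·0 = 0.
If it is under cup 4 (prior 1/4): cup 4 holds the prize so is unavailable; the dealer chooses uniformly among the 2 others, probability 1/2; weight (1/4)·(1/2) = 1/8.
The weights sum to 25/56.
So P(the pea under cup 2 | the dealer opened cup 3) = (3/28) / (25/56) = 6/25.

6/25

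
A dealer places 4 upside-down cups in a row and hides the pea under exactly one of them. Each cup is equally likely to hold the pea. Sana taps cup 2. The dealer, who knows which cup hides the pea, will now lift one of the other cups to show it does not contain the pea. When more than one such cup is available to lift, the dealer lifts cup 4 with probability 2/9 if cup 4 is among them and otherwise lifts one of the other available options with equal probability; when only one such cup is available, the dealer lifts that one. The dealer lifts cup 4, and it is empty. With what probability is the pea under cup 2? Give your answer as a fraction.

Consider each possible location of the pea in turn.
If it is under any of cups 1, 2, and 3 (prior 1/4 each): cup 4 is available, opened with probability 2/9; weight (1/4)·(2/9) = 1/18 each.
If it is under cup 4 (prior 1/4): the dealer opened cup 4, so this case is ruled out; weight (1/4)·0 = 0.
The weights sum to 1/6.
So P(the pea under cup 2 | the dealer opened cup 4) = (1/18) / (1/6) = 1/3.

1/3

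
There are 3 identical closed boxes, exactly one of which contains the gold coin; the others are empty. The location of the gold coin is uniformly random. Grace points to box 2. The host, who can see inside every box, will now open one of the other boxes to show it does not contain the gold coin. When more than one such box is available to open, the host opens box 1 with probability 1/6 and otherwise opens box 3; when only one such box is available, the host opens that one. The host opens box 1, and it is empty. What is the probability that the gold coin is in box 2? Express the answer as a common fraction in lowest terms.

Consider each possible location of the gold coin in turn.
If it is in box 1 (prior 1/3): the host opened box 1, so this case is ruled out; weight (1/3)·0 = 0.
If it is in box 2 (prior 1/3): box 1 is available, opened with probability 1/6; weight (1/3)·(1/6) = 1/18.
If it is in box 3 (prior 1/3): only box 1 is available, probability 1; weight (1/3)·1 = 1/3.
The weights sum to 7/18.
So P(the gold coin in box 2 | the host opened box 1) = (1/18) / (7/18) = 1/7.

1/7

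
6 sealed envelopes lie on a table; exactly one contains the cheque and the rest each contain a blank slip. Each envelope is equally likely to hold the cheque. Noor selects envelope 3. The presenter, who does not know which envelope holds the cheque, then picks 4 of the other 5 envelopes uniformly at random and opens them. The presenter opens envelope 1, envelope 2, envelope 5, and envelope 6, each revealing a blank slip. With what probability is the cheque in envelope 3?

Condition on the true location of the cheque.
If it is in any of envelopes 1, 2, 5, and 6 (prior 1/6 each): that envelope was opened and seen not to hold the prize — ruled out; weight (1/6)·0 = 0 each.
If it is in either of envelopes 3 and 4 (prior 1/6 each): the presenter picks exactly this set with probability 1/5 regardless, and none is the prize; weight (1/6)·(1/5) = 1/30 each.
The weights sum to 1/15.
So P(the cheque in envelope 3 | the presenter opened envelope 1, envelope 2, envelope 5, and envelope 6) = (1/30) / (1/15) = 1/2.

1/2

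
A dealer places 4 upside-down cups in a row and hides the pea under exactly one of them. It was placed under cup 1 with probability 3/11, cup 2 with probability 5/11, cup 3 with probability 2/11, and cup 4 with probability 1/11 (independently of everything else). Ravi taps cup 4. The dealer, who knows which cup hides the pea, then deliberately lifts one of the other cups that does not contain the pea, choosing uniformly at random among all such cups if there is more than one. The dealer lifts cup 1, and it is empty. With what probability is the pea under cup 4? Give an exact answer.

2/23

Consider each possible location of the pea in turn.
If it is under cup 1 (prior 3/11): the dealer opened cup 1, so this case is ruled out; weight (3/11)·0 = 0.
If it is under cup 2 (prior 5/11): the dealer has 2 equally likely choices, so probability 1/2; weight (5/11)·(1/2) = 5/22.
If it is under cup 3 (prior 2/11): the dealer has 2 equally likely choices, so probability 1/2; weight (2/11)·(1/2) = 1/11.
If it is under cup 4 (prior 1/11): the dealer has 3 equally likely choices, so probability 1/3; weight (1/11)·(1/3) = 1/33.
The weights sum to 23/66.
So P(the pea under cup 4 | the dealer opened cup 1) = (1/33) / (23/66) = 2/23.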